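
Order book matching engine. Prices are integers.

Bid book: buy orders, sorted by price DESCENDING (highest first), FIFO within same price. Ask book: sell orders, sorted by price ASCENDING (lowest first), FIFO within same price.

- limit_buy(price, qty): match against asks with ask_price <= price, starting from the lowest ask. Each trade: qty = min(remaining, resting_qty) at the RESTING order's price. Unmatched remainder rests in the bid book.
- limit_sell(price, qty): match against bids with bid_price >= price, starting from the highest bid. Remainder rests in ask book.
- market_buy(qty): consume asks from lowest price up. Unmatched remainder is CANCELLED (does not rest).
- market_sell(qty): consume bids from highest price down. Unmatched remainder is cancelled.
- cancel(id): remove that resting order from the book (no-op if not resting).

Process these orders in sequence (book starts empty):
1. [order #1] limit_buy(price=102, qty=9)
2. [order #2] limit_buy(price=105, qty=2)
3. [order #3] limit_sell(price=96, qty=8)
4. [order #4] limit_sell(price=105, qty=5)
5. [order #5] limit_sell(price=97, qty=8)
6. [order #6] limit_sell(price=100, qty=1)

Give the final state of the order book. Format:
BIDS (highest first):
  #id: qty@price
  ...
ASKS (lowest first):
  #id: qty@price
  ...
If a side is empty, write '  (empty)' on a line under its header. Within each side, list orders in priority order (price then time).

Answer: BIDS (highest first):
  (empty)
ASKS (lowest first):
  #5: 5@97
  #6: 1@100
  #4: 5@105

Derivation:
After op 1 [order #1] limit_buy(price=102, qty=9): fills=none; bids=[#1:9@102] asks=[-]
After op 2 [order #2] limit_buy(price=105, qty=2): fills=none; bids=[#2:2@105 #1:9@102] asks=[-]
After op 3 [order #3] limit_sell(price=96, qty=8): fills=#2x#3:2@105 #1x#3:6@102; bids=[#1:3@102] asks=[-]
After op 4 [order #4] limit_sell(price=105, qty=5): fills=none; bids=[#1:3@102] asks=[#4:5@105]
After op 5 [order #5] limit_sell(price=97, qty=8): fills=#1x#5:3@102; bids=[-] asks=[#5:5@97 #4:5@105]
After op 6 [order #6] limit_sell(price=100, qty=1): fills=none; bids=[-] asks=[#5:5@97 #6:1@100 #4:5@105]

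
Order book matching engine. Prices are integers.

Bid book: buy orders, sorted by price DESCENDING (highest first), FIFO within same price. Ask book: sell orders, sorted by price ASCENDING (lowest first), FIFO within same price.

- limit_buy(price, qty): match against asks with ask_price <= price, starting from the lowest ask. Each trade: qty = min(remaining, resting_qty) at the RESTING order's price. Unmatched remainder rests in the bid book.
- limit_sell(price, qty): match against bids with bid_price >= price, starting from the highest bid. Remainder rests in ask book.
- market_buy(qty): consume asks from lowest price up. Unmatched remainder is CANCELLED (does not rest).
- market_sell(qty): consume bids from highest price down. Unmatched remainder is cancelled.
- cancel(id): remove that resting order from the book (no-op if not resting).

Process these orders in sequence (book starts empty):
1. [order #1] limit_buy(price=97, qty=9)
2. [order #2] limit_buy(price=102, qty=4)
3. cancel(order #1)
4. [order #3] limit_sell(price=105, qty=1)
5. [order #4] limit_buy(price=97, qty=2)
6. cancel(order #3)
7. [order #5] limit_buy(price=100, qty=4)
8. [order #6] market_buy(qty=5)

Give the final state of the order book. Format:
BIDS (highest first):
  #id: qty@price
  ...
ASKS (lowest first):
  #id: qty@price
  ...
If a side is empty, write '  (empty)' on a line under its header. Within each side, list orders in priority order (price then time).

Answer: BIDS (highest first):
  #2: 4@102
  #5: 4@100
  #4: 2@97
ASKS (lowest first):
  (empty)

Derivation:
After op 1 [order #1] limit_buy(price=97, qty=9): fills=none; bids=[#1:9@97] asks=[-]
After op 2 [order #2] limit_buy(price=102, qty=4): fills=none; bids=[#2:4@102 #1:9@97] asks=[-]
After op 3 cancel(order #1): fills=none; bids=[#2:4@102] asks=[-]
After op 4 [order #3] limit_sell(price=105, qty=1): fills=none; bids=[#2:4@102] asks=[#3:1@105]
After op 5 [order #4] limit_buy(price=97, qty=2): fills=none; bids=[#2:4@102 #4:2@97] asks=[#3:1@105]
After op 6 cancel(order #3): fills=none; bids=[#2:4@102 #4:2@97] asks=[-]
After op 7 [order #5] limit_buy(price=100, qty=4): fills=none; bids=[#2:4@102 #5:4@100 #4:2@97] asks=[-]
After op 8 [order #6] market_buy(qty=5): fills=none; bids=[#2:4@102 #5:4@100 #4:2@97] asks=[-]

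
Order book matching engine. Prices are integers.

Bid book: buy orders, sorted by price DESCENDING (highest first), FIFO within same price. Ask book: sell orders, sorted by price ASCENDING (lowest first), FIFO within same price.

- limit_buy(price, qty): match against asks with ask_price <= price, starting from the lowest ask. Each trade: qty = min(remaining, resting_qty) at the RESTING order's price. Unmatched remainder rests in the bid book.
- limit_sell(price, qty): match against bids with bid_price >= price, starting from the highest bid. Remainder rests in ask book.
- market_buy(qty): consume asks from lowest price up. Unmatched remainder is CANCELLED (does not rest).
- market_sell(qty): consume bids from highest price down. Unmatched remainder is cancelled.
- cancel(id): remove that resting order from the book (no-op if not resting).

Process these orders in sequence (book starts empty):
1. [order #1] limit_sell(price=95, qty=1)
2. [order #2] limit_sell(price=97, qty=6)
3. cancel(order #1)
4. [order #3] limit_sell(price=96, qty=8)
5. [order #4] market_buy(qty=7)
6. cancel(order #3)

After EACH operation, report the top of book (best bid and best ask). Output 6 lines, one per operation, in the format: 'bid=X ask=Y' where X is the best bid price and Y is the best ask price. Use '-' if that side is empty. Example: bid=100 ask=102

Answer: bid=- ask=95
bid=- ask=95
bid=- ask=97
bid=- ask=96
bid=- ask=96
bid=- ask=97

Derivation:
After op 1 [order #1] limit_sell(price=95, qty=1): fills=none; bids=[-] asks=[#1:1@95]
After op 2 [order #2] limit_sell(price=97, qty=6): fills=none; bids=[-] asks=[#1:1@95 #2:6@97]
After op 3 cancel(order #1): fills=none; bids=[-] asks=[#2:6@97]
After op 4 [order #3] limit_sell(price=96, qty=8): fills=none; bids=[-] asks=[#3:8@96 #2:6@97]
After op 5 [order #4] market_buy(qty=7): fills=#4x#3:7@96; bids=[-] asks=[#3:1@96 #2:6@97]
After op 6 cancel(order #3): fills=none; bids=[-] asks=[#2:6@97]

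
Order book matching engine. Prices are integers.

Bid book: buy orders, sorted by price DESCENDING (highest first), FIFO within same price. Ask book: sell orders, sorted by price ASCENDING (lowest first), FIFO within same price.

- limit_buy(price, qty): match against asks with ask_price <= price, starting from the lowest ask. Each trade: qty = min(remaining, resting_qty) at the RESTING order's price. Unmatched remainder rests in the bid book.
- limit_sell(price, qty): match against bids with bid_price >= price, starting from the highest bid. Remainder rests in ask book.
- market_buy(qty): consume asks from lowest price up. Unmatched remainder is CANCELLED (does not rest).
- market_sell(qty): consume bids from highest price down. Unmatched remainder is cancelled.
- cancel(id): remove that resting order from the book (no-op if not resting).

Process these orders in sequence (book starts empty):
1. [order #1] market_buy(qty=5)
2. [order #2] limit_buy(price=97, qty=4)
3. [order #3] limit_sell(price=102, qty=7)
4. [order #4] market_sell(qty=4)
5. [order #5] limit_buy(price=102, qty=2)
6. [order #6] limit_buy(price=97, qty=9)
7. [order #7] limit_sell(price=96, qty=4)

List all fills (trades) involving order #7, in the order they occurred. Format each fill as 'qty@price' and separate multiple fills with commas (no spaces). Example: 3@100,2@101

Answer: 4@97

Derivation:
After op 1 [order #1] market_buy(qty=5): fills=none; bids=[-] asks=[-]
After op 2 [order #2] limit_buy(price=97, qty=4): fills=none; bids=[#2:4@97] asks=[-]
After op 3 [order #3] limit_sell(price=102, qty=7): fills=none; bids=[#2:4@97] asks=[#3:7@102]
After op 4 [order #4] market_sell(qty=4): fills=#2x#4:4@97; bids=[-] asks=[#3:7@102]
After op 5 [order #5] limit_buy(price=102, qty=2): fills=#5x#3:2@102; bids=[-] asks=[#3:5@102]
After op 6 [order #6] limit_buy(price=97, qty=9): fills=none; bids=[#6:9@97] asks=[#3:5@102]
After op 7 [order #7] limit_sell(price=96, qty=4): fills=#6x#7:4@97; bids=[#6:5@97] asks=[#3:5@102]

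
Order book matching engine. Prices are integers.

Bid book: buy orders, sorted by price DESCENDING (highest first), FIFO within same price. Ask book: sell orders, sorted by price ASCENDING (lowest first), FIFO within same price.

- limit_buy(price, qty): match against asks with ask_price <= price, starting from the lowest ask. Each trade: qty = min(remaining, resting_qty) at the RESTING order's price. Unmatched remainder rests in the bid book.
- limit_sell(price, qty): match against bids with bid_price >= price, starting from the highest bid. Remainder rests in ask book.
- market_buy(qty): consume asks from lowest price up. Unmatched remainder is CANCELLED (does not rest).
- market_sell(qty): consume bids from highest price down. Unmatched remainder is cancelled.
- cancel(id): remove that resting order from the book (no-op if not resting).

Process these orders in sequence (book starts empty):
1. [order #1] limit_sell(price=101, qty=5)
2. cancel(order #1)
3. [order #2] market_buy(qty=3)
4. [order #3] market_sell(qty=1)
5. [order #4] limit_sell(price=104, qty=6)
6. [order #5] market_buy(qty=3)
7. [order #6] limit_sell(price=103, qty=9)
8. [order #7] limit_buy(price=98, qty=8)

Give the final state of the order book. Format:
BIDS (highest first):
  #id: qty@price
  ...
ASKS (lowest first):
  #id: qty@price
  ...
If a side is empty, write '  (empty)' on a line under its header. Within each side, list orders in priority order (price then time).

After op 1 [order #1] limit_sell(price=101, qty=5): fills=none; bids=[-] asks=[#1:5@101]
After op 2 cancel(order #1): fills=none; bids=[-] asks=[-]
After op 3 [order #2] market_buy(qty=3): fills=none; bids=[-] asks=[-]
After op 4 [order #3] market_sell(qty=1): fills=none; bids=[-] asks=[-]
After op 5 [order #4] limit_sell(price=104, qty=6): fills=none; bids=[-] asks=[#4:6@104]
After op 6 [order #5] market_buy(qty=3): fills=#5x#4:3@104; bids=[-] asks=[#4:3@104]
After op 7 [order #6] limit_sell(price=103, qty=9): fills=none; bids=[-] asks=[#6:9@103 #4:3@104]
After op 8 [order #7] limit_buy(price=98, qty=8): fills=none; bids=[#7:8@98] asks=[#6:9@103 #4:3@104]

Answer: BIDS (highest first):
  #7: 8@98
ASKS (lowest first):
  #6: 9@103
  #4: 3@104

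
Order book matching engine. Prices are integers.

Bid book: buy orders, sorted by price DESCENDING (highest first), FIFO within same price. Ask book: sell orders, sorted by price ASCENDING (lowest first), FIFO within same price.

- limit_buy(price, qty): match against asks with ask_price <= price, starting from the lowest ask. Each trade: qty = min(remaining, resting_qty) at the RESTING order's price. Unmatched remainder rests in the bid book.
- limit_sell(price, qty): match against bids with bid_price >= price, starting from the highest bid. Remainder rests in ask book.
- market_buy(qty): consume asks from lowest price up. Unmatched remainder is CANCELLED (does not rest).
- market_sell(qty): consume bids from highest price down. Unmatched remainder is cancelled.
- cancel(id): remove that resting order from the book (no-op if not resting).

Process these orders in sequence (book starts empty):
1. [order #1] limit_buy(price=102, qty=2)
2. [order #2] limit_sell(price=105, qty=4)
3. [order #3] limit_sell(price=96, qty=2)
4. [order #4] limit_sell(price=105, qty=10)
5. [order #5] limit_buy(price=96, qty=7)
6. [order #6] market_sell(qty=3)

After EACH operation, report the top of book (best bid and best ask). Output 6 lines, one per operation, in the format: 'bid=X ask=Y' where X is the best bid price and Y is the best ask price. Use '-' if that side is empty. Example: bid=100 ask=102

After op 1 [order #1] limit_buy(price=102, qty=2): fills=none; bids=[#1:2@102] asks=[-]
After op 2 [order #2] limit_sell(price=105, qty=4): fills=none; bids=[#1:2@102] asks=[#2:4@105]
After op 3 [order #3] limit_sell(price=96, qty=2): fills=#1x#3:2@102; bids=[-] asks=[#2:4@105]
After op 4 [order #4] limit_sell(price=105, qty=10): fills=none; bids=[-] asks=[#2:4@105 #4:10@105]
After op 5 [order #5] limit_buy(price=96, qty=7): fills=none; bids=[#5:7@96] asks=[#2:4@105 #4:10@105]
After op 6 [order #6] market_sell(qty=3): fills=#5x#6:3@96; bids=[#5:4@96] asks=[#2:4@105 #4:10@105]

Answer: bid=102 ask=-
bid=102 ask=105
bid=- ask=105
bid=- ask=105
bid=96 ask=105
bid=96 ask=105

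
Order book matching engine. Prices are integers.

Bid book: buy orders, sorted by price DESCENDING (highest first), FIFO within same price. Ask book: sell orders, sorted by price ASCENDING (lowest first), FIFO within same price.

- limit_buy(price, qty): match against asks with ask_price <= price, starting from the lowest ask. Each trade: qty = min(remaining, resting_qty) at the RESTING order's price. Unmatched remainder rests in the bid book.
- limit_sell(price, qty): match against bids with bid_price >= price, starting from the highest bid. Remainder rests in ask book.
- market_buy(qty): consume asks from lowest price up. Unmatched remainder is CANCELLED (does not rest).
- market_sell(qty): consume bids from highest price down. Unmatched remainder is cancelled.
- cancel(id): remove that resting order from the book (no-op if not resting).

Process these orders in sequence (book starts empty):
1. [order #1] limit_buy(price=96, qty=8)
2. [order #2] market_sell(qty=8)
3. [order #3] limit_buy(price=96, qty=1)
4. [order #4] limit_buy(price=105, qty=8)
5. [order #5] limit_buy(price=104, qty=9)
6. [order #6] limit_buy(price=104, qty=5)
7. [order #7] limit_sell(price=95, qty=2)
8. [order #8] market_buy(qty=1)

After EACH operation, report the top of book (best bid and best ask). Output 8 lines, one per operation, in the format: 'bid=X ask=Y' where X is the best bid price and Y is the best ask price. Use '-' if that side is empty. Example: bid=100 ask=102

Answer: bid=96 ask=-
bid=- ask=-
bid=96 ask=-
bid=105 ask=-
bid=105 ask=-
bid=105 ask=-
bid=105 ask=-
bid=105 ask=-

Derivation:
After op 1 [order #1] limit_buy(price=96, qty=8): fills=none; bids=[#1:8@96] asks=[-]
After op 2 [order #2] market_sell(qty=8): fills=#1x#2:8@96; bids=[-] asks=[-]
After op 3 [order #3] limit_buy(price=96, qty=1): fills=none; bids=[#3:1@96] asks=[-]
After op 4 [order #4] limit_buy(price=105, qty=8): fills=none; bids=[#4:8@105 #3:1@96] asks=[-]
After op 5 [order #5] limit_buy(price=104, qty=9): fills=none; bids=[#4:8@105 #5:9@104 #3:1@96] asks=[-]
After op 6 [order #6] limit_buy(price=104, qty=5): fills=none; bids=[#4:8@105 #5:9@104 #6:5@104 #3:1@96] asks=[-]
After op 7 [order #7] limit_sell(price=95, qty=2): fills=#4x#7:2@105; bids=[#4:6@105 #5:9@104 #6:5@104 #3:1@96] asks=[-]
After op 8 [order #8] market_buy(qty=1): fills=none; bids=[#4:6@105 #5:9@104 #6:5@104 #3:1@96] asks=[-]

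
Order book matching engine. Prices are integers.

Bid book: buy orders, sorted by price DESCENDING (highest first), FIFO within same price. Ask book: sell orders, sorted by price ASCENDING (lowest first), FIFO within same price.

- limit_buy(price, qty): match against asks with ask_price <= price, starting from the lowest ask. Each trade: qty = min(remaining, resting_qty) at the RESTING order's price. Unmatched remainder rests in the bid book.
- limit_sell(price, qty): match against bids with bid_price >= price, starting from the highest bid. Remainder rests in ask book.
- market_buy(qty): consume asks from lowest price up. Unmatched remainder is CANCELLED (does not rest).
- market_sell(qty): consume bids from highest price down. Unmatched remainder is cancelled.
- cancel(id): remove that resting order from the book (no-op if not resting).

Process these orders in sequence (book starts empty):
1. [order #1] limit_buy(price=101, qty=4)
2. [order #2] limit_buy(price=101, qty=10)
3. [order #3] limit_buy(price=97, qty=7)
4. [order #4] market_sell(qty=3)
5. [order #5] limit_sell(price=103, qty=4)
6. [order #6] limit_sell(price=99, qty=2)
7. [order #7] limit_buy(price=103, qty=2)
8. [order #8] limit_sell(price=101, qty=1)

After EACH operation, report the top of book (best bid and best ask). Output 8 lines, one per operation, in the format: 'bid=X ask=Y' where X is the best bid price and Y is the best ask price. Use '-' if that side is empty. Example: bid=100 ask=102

After op 1 [order #1] limit_buy(price=101, qty=4): fills=none; bids=[#1:4@101] asks=[-]
After op 2 [order #2] limit_buy(price=101, qty=10): fills=none; bids=[#1:4@101 #2:10@101] asks=[-]
After op 3 [order #3] limit_buy(price=97, qty=7): fills=none; bids=[#1:4@101 #2:10@101 #3:7@97] asks=[-]
After op 4 [order #4] market_sell(qty=3): fills=#1x#4:3@101; bids=[#1:1@101 #2:10@101 #3:7@97] asks=[-]
After op 5 [order #5] limit_sell(price=103, qty=4): fills=none; bids=[#1:1@101 #2:10@101 #3:7@97] asks=[#5:4@103]
After op 6 [order #6] limit_sell(price=99, qty=2): fills=#1x#6:1@101 #2x#6:1@101; bids=[#2:9@101 #3:7@97] asks=[#5:4@103]
After op 7 [order #7] limit_buy(price=103, qty=2): fills=#7x#5:2@103; bids=[#2:9@101 #3:7@97] asks=[#5:2@103]
After op 8 [order #8] limit_sell(price=101, qty=1): fills=#2x#8:1@101; bids=[#2:8@101 #3:7@97] asks=[#5:2@103]

Answer: bid=101 ask=-
bid=101 ask=-
bid=101 ask=-
bid=101 ask=-
bid=101 ask=103
bid=101 ask=103
bid=101 ask=103
bid=101 ask=103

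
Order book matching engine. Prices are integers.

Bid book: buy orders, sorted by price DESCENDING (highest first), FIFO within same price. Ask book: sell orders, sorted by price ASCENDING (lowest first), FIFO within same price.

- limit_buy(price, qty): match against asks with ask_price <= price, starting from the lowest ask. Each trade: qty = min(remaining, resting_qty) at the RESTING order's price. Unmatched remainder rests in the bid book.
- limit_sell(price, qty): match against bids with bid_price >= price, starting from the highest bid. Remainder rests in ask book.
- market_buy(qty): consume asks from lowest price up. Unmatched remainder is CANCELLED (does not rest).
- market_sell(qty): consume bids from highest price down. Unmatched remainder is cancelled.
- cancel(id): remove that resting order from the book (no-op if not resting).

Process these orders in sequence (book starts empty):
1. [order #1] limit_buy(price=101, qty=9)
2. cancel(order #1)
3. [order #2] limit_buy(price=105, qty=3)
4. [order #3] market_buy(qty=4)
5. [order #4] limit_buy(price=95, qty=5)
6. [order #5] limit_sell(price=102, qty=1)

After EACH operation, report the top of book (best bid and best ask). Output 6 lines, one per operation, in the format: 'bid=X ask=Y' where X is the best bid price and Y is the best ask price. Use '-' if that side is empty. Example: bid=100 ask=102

After op 1 [order #1] limit_buy(price=101, qty=9): fills=none; bids=[#1:9@101] asks=[-]
After op 2 cancel(order #1): fills=none; bids=[-] asks=[-]
After op 3 [order #2] limit_buy(price=105, qty=3): fills=none; bids=[#2:3@105] asks=[-]
After op 4 [order #3] market_buy(qty=4): fills=none; bids=[#2:3@105] asks=[-]
After op 5 [order #4] limit_buy(price=95, qty=5): fills=none; bids=[#2:3@105 #4:5@95] asks=[-]
After op 6 [order #5] limit_sell(price=102, qty=1): fills=#2x#5:1@105; bids=[#2:2@105 #4:5@95] asks=[-]

Answer: bid=101 ask=-
bid=- ask=-
bid=105 ask=-
bid=105 ask=-
bid=105 ask=-
bid=105 ask=-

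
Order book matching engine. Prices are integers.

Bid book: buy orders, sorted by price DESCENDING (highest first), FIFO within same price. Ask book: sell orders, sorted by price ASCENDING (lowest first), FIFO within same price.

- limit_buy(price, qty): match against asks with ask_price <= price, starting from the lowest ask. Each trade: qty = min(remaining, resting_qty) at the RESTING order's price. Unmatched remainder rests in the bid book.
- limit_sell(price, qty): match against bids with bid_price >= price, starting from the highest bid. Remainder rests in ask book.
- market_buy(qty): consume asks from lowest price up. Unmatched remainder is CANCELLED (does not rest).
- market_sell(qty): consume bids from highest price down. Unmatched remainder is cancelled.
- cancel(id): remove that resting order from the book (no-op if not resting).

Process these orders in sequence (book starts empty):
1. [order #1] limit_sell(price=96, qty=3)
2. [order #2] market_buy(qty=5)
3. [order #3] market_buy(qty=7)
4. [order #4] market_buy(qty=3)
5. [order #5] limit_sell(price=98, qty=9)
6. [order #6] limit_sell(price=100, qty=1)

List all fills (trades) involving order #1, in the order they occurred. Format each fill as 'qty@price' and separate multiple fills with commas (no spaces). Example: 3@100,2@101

After op 1 [order #1] limit_sell(price=96, qty=3): fills=none; bids=[-] asks=[#1:3@96]
After op 2 [order #2] market_buy(qty=5): fills=#2x#1:3@96; bids=[-] asks=[-]
After op 3 [order #3] market_buy(qty=7): fills=none; bids=[-] asks=[-]
After op 4 [order #4] market_buy(qty=3): fills=none; bids=[-] asks=[-]
After op 5 [order #5] limit_sell(price=98, qty=9): fills=none; bids=[-] asks=[#5:9@98]
After op 6 [order #6] limit_sell(price=100, qty=1): fills=none; bids=[-] asks=[#5:9@98 #6:1@100]

Answer: 3@96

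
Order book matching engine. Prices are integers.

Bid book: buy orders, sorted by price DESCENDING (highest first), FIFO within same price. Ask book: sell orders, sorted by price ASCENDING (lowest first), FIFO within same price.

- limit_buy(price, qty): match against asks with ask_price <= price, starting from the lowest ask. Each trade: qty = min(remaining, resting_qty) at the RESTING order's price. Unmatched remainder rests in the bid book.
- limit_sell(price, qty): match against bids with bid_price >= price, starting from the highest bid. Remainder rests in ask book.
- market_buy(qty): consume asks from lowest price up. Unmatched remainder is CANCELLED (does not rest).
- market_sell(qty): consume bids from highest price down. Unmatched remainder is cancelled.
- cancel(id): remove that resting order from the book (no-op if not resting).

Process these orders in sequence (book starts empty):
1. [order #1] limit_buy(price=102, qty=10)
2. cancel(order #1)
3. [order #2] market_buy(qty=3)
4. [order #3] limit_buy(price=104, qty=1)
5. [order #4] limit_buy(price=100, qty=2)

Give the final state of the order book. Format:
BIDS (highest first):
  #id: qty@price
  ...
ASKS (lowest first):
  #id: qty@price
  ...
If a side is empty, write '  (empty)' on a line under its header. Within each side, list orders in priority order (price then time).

Answer: BIDS (highest first):
  #3: 1@104
  #4: 2@100
ASKS (lowest first):
  (empty)

Derivation:
After op 1 [order #1] limit_buy(price=102, qty=10): fills=none; bids=[#1:10@102] asks=[-]
After op 2 cancel(order #1): fills=none; bids=[-] asks=[-]
After op 3 [order #2] market_buy(qty=3): fills=none; bids=[-] asks=[-]
After op 4 [order #3] limit_buy(price=104, qty=1): fills=none; bids=[#3:1@104] asks=[-]
After op 5 [order #4] limit_buy(price=100, qty=2): fills=none; bids=[#3:1@104 #4:2@100] asks=[-]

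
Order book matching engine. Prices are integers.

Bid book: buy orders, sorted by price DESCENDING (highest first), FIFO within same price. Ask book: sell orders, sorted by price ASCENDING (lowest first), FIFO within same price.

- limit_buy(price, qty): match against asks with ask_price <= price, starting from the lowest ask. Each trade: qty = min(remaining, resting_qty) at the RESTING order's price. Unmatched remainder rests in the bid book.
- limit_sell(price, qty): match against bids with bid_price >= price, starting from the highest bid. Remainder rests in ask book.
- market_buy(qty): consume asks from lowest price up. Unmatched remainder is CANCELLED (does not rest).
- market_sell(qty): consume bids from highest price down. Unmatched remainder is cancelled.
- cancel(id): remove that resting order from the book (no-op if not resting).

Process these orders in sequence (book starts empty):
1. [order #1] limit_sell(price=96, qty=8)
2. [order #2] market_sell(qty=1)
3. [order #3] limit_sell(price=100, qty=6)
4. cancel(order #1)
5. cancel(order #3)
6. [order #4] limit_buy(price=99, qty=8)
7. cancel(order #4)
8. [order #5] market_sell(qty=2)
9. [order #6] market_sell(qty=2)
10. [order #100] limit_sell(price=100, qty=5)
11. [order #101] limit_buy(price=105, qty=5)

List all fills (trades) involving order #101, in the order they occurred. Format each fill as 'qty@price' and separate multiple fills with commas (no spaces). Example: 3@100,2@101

After op 1 [order #1] limit_sell(price=96, qty=8): fills=none; bids=[-] asks=[#1:8@96]
After op 2 [order #2] market_sell(qty=1): fills=none; bids=[-] asks=[#1:8@96]
After op 3 [order #3] limit_sell(price=100, qty=6): fills=none; bids=[-] asks=[#1:8@96 #3:6@100]
After op 4 cancel(order #1): fills=none; bids=[-] asks=[#3:6@100]
After op 5 cancel(order #3): fills=none; bids=[-] asks=[-]
After op 6 [order #4] limit_buy(price=99, qty=8): fills=none; bids=[#4:8@99] asks=[-]
After op 7 cancel(order #4): fills=none; bids=[-] asks=[-]
After op 8 [order #5] market_sell(qty=2): fills=none; bids=[-] asks=[-]
After op 9 [order #6] market_sell(qty=2): fills=none; bids=[-] asks=[-]
After op 10 [order #100] limit_sell(price=100, qty=5): fills=none; bids=[-] asks=[#100:5@100]
After op 11 [order #101] limit_buy(price=105, qty=5): fills=#101x#100:5@100; bids=[-] asks=[-]

Answer: 5@100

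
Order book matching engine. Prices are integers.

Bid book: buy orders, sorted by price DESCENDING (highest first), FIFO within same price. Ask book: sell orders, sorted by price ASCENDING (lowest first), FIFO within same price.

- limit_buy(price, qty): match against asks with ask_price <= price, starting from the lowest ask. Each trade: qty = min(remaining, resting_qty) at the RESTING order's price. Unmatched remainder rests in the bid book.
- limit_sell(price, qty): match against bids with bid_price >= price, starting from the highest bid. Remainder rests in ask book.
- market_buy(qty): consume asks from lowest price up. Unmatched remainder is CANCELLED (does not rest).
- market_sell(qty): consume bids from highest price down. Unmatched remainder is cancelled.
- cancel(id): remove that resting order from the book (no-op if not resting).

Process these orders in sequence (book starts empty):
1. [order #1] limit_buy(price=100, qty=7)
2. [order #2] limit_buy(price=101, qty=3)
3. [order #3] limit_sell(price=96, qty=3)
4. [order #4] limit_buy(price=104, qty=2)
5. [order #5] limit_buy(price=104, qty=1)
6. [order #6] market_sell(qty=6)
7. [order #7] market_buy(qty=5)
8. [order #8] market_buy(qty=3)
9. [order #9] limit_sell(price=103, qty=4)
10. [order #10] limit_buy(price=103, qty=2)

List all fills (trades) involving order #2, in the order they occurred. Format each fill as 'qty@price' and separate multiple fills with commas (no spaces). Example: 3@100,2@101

After op 1 [order #1] limit_buy(price=100, qty=7): fills=none; bids=[#1:7@100] asks=[-]
After op 2 [order #2] limit_buy(price=101, qty=3): fills=none; bids=[#2:3@101 #1:7@100] asks=[-]
After op 3 [order #3] limit_sell(price=96, qty=3): fills=#2x#3:3@101; bids=[#1:7@100] asks=[-]
After op 4 [order #4] limit_buy(price=104, qty=2): fills=none; bids=[#4:2@104 #1:7@100] asks=[-]
After op 5 [order #5] limit_buy(price=104, qty=1): fills=none; bids=[#4:2@104 #5:1@104 #1:7@100] asks=[-]
After op 6 [order #6] market_sell(qty=6): fills=#4x#6:2@104 #5x#6:1@104 #1x#6:3@100; bids=[#1:4@100] asks=[-]
After op 7 [order #7] market_buy(qty=5): fills=none; bids=[#1:4@100] asks=[-]
After op 8 [order #8] market_buy(qty=3): fills=none; bids=[#1:4@100] asks=[-]
After op 9 [order #9] limit_sell(price=103, qty=4): fills=none; bids=[#1:4@100] asks=[#9:4@103]
After op 10 [order #10] limit_buy(price=103, qty=2): fills=#10x#9:2@103; bids=[#1:4@100] asks=[#9:2@103]

Answer: 3@101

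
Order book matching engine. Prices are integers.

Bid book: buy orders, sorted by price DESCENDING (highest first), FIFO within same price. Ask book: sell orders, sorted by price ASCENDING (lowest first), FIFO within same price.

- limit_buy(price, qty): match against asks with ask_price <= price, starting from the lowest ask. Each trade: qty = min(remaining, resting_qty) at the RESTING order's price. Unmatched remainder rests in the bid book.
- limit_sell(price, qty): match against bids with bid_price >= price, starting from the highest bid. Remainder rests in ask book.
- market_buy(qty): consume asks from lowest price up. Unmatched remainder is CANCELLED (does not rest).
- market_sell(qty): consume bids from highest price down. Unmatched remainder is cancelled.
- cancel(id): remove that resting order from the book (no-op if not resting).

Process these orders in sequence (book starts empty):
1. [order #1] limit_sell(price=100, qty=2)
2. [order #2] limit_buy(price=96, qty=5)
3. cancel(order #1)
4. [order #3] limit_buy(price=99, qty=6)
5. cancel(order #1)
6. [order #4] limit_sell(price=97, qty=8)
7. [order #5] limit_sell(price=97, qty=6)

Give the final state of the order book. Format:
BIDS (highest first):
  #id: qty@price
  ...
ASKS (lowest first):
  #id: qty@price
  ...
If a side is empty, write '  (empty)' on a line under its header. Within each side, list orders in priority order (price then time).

After op 1 [order #1] limit_sell(price=100, qty=2): fills=none; bids=[-] asks=[#1:2@100]
After op 2 [order #2] limit_buy(price=96, qty=5): fills=none; bids=[#2:5@96] asks=[#1:2@100]
After op 3 cancel(order #1): fills=none; bids=[#2:5@96] asks=[-]
After op 4 [order #3] limit_buy(price=99, qty=6): fills=none; bids=[#3:6@99 #2:5@96] asks=[-]
After op 5 cancel(order #1): fills=none; bids=[#3:6@99 #2:5@96] asks=[-]
After op 6 [order #4] limit_sell(price=97, qty=8): fills=#3x#4:6@99; bids=[#2:5@96] asks=[#4:2@97]
After op 7 [order #5] limit_sell(price=97, qty=6): fills=none; bids=[#2:5@96] asks=[#4:2@97 #5:6@97]

Answer: BIDS (highest first):
  #2: 5@96
ASKS (lowest first):
  #4: 2@97
  #5: 6@97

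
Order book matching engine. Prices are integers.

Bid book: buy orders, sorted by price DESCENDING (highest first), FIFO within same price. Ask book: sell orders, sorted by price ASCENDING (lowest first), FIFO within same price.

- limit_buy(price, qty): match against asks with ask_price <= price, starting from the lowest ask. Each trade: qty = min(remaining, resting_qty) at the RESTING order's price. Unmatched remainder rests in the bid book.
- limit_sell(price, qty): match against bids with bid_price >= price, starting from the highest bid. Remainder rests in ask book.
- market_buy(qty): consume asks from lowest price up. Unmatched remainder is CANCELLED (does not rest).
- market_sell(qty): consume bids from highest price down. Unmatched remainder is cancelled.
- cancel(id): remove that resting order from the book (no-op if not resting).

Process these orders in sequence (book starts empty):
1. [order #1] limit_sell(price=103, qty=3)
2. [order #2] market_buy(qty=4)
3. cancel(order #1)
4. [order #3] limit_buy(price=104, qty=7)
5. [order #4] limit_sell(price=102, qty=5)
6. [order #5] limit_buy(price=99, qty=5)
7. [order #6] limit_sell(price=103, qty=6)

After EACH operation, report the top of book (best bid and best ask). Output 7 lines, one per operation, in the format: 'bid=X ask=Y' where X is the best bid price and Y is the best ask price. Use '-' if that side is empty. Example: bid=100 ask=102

After op 1 [order #1] limit_sell(price=103, qty=3): fills=none; bids=[-] asks=[#1:3@103]
After op 2 [order #2] market_buy(qty=4): fills=#2x#1:3@103; bids=[-] asks=[-]
After op 3 cancel(order #1): fills=none; bids=[-] asks=[-]
After op 4 [order #3] limit_buy(price=104, qty=7): fills=none; bids=[#3:7@104] asks=[-]
After op 5 [order #4] limit_sell(price=102, qty=5): fills=#3x#4:5@104; bids=[#3:2@104] asks=[-]
After op 6 [order #5] limit_buy(price=99, qty=5): fills=none; bids=[#3:2@104 #5:5@99] asks=[-]
After op 7 [order #6] limit_sell(price=103, qty=6): fills=#3x#6:2@104; bids=[#5:5@99] asks=[#6:4@103]

Answer: bid=- ask=103
bid=- ask=-
bid=- ask=-
bid=104 ask=-
bid=104 ask=-
bid=104 ask=-
bid=99 ask=103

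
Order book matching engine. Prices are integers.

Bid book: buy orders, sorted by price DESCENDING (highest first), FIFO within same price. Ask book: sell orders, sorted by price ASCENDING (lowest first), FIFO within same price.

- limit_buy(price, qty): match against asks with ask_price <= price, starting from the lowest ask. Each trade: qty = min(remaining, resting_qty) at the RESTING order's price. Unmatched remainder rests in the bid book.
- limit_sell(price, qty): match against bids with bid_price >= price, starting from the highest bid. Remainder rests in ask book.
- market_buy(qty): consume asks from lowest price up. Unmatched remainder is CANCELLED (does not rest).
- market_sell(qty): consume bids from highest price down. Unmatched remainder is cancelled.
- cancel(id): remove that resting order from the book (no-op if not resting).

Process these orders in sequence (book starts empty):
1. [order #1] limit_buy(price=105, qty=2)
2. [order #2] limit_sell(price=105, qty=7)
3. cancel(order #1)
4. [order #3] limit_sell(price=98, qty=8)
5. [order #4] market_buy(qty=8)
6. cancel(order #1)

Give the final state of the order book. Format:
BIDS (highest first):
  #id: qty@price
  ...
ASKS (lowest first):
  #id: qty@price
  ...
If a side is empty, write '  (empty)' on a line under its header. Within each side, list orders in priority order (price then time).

After op 1 [order #1] limit_buy(price=105, qty=2): fills=none; bids=[#1:2@105] asks=[-]
After op 2 [order #2] limit_sell(price=105, qty=7): fills=#1x#2:2@105; bids=[-] asks=[#2:5@105]
After op 3 cancel(order #1): fills=none; bids=[-] asks=[#2:5@105]
After op 4 [order #3] limit_sell(price=98, qty=8): fills=none; bids=[-] asks=[#3:8@98 #2:5@105]
After op 5 [order #4] market_buy(qty=8): fills=#4x#3:8@98; bids=[-] asks=[#2:5@105]
After op 6 cancel(order #1): fills=none; bids=[-] asks=[#2:5@105]

Answer: BIDS (highest first):
  (empty)
ASKS (lowest first):
  #2: 5@105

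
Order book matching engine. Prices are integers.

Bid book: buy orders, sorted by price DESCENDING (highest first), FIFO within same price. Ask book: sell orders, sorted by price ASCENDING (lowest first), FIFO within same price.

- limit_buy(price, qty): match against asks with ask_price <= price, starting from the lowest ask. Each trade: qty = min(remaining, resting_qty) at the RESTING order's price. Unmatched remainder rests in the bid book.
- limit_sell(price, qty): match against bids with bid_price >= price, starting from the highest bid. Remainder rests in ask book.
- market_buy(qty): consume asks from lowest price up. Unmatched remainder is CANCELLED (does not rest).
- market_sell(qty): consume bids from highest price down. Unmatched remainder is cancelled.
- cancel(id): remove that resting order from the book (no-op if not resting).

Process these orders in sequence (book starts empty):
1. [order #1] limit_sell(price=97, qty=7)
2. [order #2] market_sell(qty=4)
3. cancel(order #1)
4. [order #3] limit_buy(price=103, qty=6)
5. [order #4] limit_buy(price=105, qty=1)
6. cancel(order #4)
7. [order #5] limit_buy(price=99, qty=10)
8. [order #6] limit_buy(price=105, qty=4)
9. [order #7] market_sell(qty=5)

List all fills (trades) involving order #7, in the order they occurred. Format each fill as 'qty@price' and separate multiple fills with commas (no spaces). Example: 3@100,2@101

After op 1 [order #1] limit_sell(price=97, qty=7): fills=none; bids=[-] asks=[#1:7@97]
After op 2 [order #2] market_sell(qty=4): fills=none; bids=[-] asks=[#1:7@97]
After op 3 cancel(order #1): fills=none; bids=[-] asks=[-]
After op 4 [order #3] limit_buy(price=103, qty=6): fills=none; bids=[#3:6@103] asks=[-]
After op 5 [order #4] limit_buy(price=105, qty=1): fills=none; bids=[#4:1@105 #3:6@103] asks=[-]
After op 6 cancel(order #4): fills=none; bids=[#3:6@103] asks=[-]
After op 7 [order #5] limit_buy(price=99, qty=10): fills=none; bids=[#3:6@103 #5:10@99] asks=[-]
After op 8 [order #6] limit_buy(price=105, qty=4): fills=none; bids=[#6:4@105 #3:6@103 #5:10@99] asks=[-]
After op 9 [order #7] market_sell(qty=5): fills=#6x#7:4@105 #3x#7:1@103; bids=[#3:5@103 #5:10@99] asks=[-]

Answer: 4@105,1@103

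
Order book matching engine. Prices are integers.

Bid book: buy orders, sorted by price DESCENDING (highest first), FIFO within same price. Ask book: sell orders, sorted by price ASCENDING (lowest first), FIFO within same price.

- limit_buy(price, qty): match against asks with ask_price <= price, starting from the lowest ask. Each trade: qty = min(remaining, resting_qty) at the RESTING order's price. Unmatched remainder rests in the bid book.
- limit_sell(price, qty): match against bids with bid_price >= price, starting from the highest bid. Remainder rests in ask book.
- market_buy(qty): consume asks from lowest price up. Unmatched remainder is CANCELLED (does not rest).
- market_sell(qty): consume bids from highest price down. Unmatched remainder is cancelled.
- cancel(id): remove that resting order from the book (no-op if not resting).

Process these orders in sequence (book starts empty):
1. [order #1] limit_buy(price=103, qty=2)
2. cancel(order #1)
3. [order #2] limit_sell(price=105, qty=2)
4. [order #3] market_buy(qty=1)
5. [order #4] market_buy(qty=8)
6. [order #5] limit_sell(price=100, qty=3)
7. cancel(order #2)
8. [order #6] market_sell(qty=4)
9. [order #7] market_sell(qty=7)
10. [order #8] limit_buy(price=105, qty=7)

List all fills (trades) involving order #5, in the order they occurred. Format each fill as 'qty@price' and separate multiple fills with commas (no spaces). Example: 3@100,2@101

Answer: 3@100

Derivation:
After op 1 [order #1] limit_buy(price=103, qty=2): fills=none; bids=[#1:2@103] asks=[-]
After op 2 cancel(order #1): fills=none; bids=[-] asks=[-]
After op 3 [order #2] limit_sell(price=105, qty=2): fills=none; bids=[-] asks=[#2:2@105]
After op 4 [order #3] market_buy(qty=1): fills=#3x#2:1@105; bids=[-] asks=[#2:1@105]
After op 5 [order #4] market_buy(qty=8): fills=#4x#2:1@105; bids=[-] asks=[-]
After op 6 [order #5] limit_sell(price=100, qty=3): fills=none; bids=[-] asks=[#5:3@100]
After op 7 cancel(order #2): fills=none; bids=[-] asks=[#5:3@100]
After op 8 [order #6] market_sell(qty=4): fills=none; bids=[-] asks=[#5:3@100]
After op 9 [order #7] market_sell(qty=7): fills=none; bids=[-] asks=[#5:3@100]
After op 10 [order #8] limit_buy(price=105, qty=7): fills=#8x#5:3@100; bids=[#8:4@105] asks=[-]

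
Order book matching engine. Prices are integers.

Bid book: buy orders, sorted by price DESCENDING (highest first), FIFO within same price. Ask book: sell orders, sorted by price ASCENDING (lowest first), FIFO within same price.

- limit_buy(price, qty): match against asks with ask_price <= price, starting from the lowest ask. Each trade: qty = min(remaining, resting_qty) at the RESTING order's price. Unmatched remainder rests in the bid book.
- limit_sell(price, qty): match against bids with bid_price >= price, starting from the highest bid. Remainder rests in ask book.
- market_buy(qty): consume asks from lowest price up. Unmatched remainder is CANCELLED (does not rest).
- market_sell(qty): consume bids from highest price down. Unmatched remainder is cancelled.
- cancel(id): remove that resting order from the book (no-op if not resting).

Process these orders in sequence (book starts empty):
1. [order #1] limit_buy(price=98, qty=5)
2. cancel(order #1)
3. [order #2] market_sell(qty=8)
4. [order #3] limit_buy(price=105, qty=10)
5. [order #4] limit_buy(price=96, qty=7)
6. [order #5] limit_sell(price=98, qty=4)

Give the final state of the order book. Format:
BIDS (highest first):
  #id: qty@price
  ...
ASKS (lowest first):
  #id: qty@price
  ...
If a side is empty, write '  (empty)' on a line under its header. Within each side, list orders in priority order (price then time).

After op 1 [order #1] limit_buy(price=98, qty=5): fills=none; bids=[#1:5@98] asks=[-]
After op 2 cancel(order #1): fills=none; bids=[-] asks=[-]
After op 3 [order #2] market_sell(qty=8): fills=none; bids=[-] asks=[-]
After op 4 [order #3] limit_buy(price=105, qty=10): fills=none; bids=[#3:10@105] asks=[-]
After op 5 [order #4] limit_buy(price=96, qty=7): fills=none; bids=[#3:10@105 #4:7@96] asks=[-]
After op 6 [order #5] limit_sell(price=98, qty=4): fills=#3x#5:4@105; bids=[#3:6@105 #4:7@96] asks=[-]

Answer: BIDS (highest first):
  #3: 6@105
  #4: 7@96
ASKS (lowest first):
  (empty)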